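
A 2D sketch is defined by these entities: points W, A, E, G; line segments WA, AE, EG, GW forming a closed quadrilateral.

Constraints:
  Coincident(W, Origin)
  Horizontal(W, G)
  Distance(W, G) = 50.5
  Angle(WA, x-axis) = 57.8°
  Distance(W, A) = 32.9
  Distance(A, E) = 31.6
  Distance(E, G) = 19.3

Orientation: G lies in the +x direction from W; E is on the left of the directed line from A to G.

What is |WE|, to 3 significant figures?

51.6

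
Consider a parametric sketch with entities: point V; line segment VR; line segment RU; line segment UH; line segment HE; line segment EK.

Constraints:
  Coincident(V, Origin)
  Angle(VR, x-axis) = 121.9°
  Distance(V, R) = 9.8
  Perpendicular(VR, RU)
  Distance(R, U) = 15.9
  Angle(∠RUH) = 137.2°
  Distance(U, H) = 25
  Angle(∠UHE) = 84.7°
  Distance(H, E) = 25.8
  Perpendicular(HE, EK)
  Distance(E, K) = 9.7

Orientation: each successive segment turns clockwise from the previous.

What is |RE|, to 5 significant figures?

37.376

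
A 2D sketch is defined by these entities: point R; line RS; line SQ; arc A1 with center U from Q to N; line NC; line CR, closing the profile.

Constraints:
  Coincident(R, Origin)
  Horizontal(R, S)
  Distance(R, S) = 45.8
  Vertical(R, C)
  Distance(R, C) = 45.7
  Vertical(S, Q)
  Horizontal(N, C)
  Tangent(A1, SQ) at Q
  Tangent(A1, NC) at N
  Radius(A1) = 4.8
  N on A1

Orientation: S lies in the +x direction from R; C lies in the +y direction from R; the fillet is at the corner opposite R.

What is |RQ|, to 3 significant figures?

61.4

R is at the origin; R and S share the same y with |RS| = 45.8 and S on the +x side, so S = (45.8, 0.00). RC is vertical with |RC| = 45.7 and C on the +y side, so C = (0.00, 45.7). The virtual corner opposite R is at (45.8, 45.7). Tangency of A1 to SQ means the radius UQ is perpendicular to SQ and since A1 is tangent to NC there, UN ⟂ NC, with radius 4.8, so the center U sits 4.8 in from both sides at U = (41.0, 40.9). That places the tangent points at Q = (45.8, 40.9) on SQ and N = (41.0, 45.7) on NC. Then |RQ| = |Q − R| = 61.4.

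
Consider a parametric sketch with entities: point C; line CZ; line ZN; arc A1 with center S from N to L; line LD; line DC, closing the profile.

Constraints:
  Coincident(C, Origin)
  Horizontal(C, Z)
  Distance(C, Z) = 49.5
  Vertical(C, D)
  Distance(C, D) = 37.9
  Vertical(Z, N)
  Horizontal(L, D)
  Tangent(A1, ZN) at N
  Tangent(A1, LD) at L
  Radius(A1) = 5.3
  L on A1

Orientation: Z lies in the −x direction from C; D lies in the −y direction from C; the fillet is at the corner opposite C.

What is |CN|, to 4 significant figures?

59.27

C is at the origin; CZ is horizontal with |CZ| = 49.5 and Z on the −x side, so Z = (-49.50, 0.000). C and D share the same x with |CD| = 37.9 and D on the −y side, so D = (0.000, -37.90). The virtual corner opposite C is at (-49.50, -37.90). The tangent condition forces SN to be normal to ZN and tangency of A1 to LD means the radius SL is perpendicular to LD, with radius 5.3, so the center S sits 5.3 in from both sides at S = (-44.20, -32.60). That places the tangent points at N = (-49.50, -32.60) on ZN and L = (-44.20, -37.90) on LD. Then |CN| = |N − C| = 59.27.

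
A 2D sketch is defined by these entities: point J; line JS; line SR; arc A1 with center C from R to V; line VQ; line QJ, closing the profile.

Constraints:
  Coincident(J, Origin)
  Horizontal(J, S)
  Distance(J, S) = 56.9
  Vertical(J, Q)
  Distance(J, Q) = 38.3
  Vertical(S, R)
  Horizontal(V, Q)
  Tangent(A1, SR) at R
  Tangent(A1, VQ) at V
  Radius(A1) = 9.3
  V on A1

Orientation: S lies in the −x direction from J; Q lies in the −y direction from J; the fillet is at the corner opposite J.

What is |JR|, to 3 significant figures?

63.9

J is at the origin; JS is horizontal with |JS| = 56.9 and S on the −x side, so S = (-56.9, 0.00). JQ is vertical with |JQ| = 38.3 and Q on the −y side, so Q = (0.00, -38.3). The virtual corner opposite J is at (-56.9, -38.3). Since A1 is tangent to SR there, CR ⟂ SR and the tangent condition forces CV to be normal to VQ, with radius 9.3, so the center C sits 9.3 in from both sides at C = (-47.6, -29.0). That places the tangent points at R = (-56.9, -29.0) on SR and V = (-47.6, -38.3) on VQ. Then |JR| = |R − J| = 63.9.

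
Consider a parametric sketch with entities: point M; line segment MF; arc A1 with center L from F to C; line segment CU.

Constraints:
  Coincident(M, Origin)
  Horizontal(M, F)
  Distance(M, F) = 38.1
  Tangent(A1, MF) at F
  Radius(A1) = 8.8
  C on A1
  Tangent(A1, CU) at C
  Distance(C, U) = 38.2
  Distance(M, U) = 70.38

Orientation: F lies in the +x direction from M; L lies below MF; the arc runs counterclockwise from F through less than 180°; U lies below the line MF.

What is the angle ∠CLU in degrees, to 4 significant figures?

77.03°

M is at the origin; M and F share the same y with |MF| = 38.1 and F on the +x side, so F = (38.10, 0.000). Since A1 is tangent to MF there, LF ⟂ MF, so L = F + (0, -8.8) = (38.10, -8.800). Since LC ⟂ CU (tangency), |LU| = √(8.8² + 38.2²) = 39.20 regardless of where C sits on A1. So U lies on both circle(M, 70.38) and circle(L, 39.20); the below-MF intersection is U = (54.67, -44.33). C is the foot of the tangent from U: C = (31.16, -14.21).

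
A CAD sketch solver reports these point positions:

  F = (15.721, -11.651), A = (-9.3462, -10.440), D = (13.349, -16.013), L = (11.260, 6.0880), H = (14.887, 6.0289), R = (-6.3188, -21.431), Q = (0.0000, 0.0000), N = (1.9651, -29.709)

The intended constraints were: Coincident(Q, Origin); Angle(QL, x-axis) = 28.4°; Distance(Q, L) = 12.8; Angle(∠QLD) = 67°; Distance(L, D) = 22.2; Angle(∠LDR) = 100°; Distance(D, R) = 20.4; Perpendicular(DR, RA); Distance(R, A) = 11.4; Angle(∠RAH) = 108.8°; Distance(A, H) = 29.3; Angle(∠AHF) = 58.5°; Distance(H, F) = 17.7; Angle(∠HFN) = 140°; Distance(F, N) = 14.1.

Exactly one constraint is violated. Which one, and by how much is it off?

Distance(F, N) = 14.1 — off by 8.60.

Q = (0.00, 0.00) ✓; QL at 28.40° ✓; |QL| = 12.80 ✓; ∠QLD = 67.00° ✓; |LD| = 22.20 ✓; ∠LDR = 100.0° ✓; |DR| = 20.40 ✓; ∠(DR, RA) = 90.00° ✓; |RA| = 11.40 ✓; ∠RAH = 108.8° ✓; |AH| = 29.30 ✓; ∠AHF = 58.50° ✓; |HF| = 17.70 ✓; ∠HFN = 140.0° ✓; |FN| = 22.70 ✗.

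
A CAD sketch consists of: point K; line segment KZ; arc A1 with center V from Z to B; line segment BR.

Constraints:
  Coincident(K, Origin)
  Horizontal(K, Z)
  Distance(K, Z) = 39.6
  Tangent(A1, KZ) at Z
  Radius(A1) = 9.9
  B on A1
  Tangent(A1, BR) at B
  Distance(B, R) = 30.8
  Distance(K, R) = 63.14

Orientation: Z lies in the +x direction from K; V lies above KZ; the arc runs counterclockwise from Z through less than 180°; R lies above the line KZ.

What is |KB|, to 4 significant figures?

50.57

K is at the origin; KZ is horizontal with |KZ| = 39.6 and Z on the +x side, so Z = (39.60, 0.000). The tangent condition forces VZ to be normal to KZ, so V = Z + (0, 9.9) = (39.60, 9.900). Since VB ⟂ BR (tangency), |VR| = √(9.9² + 30.8²) = 32.35 regardless of where B sits on A1. So R lies on both circle(K, 63.14) and circle(V, 32.35); the above-KZ intersection is R = (47.86, 41.18). B is the foot of the tangent from R: B = (49.49, 10.42).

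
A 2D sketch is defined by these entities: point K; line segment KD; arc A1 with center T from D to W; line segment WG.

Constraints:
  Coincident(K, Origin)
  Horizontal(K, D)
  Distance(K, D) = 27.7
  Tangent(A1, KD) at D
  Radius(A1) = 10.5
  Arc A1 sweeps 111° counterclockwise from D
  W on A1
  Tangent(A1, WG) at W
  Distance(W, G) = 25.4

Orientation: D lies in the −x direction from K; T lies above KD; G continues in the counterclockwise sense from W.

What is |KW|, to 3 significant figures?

22.9

The tangent condition forces TD to be normal to KD, so T = D + (0, 10.5) = (-27.7, 10.5). On A1, D sits at bearing -90° from T; a 111° counterclockwise sweep puts W at bearing 21°, so W = T + 10.5·(cos 21°, sin 21°) = (-17.9, 14.3). Then |KW| = |W − K| = 22.9.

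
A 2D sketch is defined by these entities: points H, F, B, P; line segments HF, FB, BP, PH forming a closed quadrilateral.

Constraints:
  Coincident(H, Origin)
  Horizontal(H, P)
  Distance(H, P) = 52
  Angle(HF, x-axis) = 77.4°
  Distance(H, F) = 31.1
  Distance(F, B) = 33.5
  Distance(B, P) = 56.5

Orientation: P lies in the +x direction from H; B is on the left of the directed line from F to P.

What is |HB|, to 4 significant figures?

61.53

H is at the origin; HP is horizontal with |HP| = 52.0 and P in +x, so P = (52.0, 0). HF runs at 77.4° with |HF| = 31.1, so F = (6.784, 30.35). B is determined by |FB| = 33.5 and |BP| = 56.5 together: it lies at the intersection of circle(F, 33.5) and circle(P, 56.5). With |FP| = 54.46, the foot of the radical line on FP is 8.223 from F and the perpendicular offset is √(33.5² − 8.223²) = 32.48. Taking the left-of-FP solution: B = (31.71, 52.73).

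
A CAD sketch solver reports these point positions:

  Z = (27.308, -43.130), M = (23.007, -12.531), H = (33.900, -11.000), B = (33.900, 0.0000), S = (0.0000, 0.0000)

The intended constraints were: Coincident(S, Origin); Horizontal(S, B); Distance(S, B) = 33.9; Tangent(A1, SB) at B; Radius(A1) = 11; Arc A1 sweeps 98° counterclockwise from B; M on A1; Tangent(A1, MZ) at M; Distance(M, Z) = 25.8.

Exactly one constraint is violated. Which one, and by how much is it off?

Distance(M, Z) = 25.8 — off by 5.10.

S = (0.00, 0.00) ✓; S.y = 0.00, B.y = 0.00 ✓; |SB| = 33.90 ✓; ∠(HB, BS) = 90.00° ✓; |HB| = 11.00 ✓; bearing(H→M) − bearing(H→B) = 98.00° ✓; |HM| = 11.00 ✓; ∠(HM, MZ) = 90.00° ✓; |MZ| = 30.90 ✗.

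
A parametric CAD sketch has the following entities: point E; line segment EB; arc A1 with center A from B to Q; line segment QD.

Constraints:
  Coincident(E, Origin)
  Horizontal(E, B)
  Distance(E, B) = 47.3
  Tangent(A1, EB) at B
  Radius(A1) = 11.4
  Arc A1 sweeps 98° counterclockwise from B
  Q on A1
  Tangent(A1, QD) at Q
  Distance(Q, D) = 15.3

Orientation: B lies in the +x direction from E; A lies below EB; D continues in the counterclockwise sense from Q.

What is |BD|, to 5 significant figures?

29.591

E is at the origin; EB is horizontal with |EB| = 47.3 and B on the +x side, so B = (47.300, 0.0000). A1 meets EB tangentially, so AB is at right angles to EB, so A = B + (0, -11.4) = (47.300, -11.400). On A1, B sits at bearing 90° from A; a 98° counterclockwise sweep puts Q at bearing 188°, so Q = A + 11.4·(cos 188°, sin 188°) = (36.011, -12.987). Tangency of A1 to QD means the radius AQ is perpendicular to QD, so QD runs along (−sin 188°, cos 188°); with |QD| = 15.3, D = (38.140, -28.138). Then |BD| = |D − B| = 29.591.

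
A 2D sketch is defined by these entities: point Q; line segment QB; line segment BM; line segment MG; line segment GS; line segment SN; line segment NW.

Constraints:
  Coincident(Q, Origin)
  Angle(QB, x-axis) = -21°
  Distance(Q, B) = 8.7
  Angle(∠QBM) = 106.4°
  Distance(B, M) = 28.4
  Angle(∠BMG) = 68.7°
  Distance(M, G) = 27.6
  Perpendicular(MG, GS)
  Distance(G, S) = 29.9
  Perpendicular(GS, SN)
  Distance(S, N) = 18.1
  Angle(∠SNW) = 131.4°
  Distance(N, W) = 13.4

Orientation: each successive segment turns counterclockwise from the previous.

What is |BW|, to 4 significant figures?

11.72

GS ⟂ SN, so SN runs at -16.10°; with |SN| = 18.1, N = (7.953, -6.649). ∠SNW = 131.4° gives NW at 32.50° from the x-axis; with |NW| = 13.4, W = (19.25, 0.5506). Then |BW| = |W − B| = 11.72.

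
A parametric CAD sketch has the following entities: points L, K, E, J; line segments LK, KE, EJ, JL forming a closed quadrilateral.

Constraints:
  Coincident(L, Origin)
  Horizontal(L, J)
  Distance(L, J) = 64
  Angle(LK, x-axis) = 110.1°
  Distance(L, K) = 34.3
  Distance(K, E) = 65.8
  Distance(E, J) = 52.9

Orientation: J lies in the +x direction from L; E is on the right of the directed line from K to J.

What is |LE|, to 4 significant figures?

32.02

L is at the origin; LJ is horizontal with |LJ| = 64.0 and J in +x, so J = (64.0, 0). LK runs at 110.1° with |LK| = 34.3, so K = (-11.79, 32.21). E is determined by |KE| = 65.8 and |EJ| = 52.9 together: it lies at the intersection of circle(K, 65.8) and circle(J, 52.9). With |KJ| = 82.35, the foot of the radical line on KJ is 50.47 from K and the perpendicular offset is √(65.8² − 50.47²) = 42.22. Taking the right-of-KJ solution: E = (18.15, -26.38).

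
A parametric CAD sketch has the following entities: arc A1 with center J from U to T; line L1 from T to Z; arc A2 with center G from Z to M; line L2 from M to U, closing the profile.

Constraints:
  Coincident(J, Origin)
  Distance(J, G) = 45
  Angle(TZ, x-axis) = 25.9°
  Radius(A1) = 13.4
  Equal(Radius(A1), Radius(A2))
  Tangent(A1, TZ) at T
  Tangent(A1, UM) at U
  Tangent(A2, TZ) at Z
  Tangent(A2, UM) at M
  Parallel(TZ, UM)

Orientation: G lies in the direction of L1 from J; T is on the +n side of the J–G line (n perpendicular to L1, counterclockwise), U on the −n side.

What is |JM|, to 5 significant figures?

46.953

The slot axis is L1's direction at 25.9°, so u = (cos 25.9°, sin 25.9°) = (0.89956, 0.43680) and n = (−sin 25.9°, cos 25.9°) = (-0.43680, 0.89956). J is at the origin and G lies 45.0 along u from J, so G = 45.0·u = (40.480, 19.656). Tangency of A1 to both parallel lines with radius 13.4 puts T and U at J ± 13.4·n: T = (-5.8531, 12.054), U = (5.8531, -12.054). Equal radii place Z and M the same way about G: Z = G + 13.4·n = (34.627, 31.710), M = G − 13.4·n = (46.333, 7.6020). Then |JM| = |M − J| = 46.953.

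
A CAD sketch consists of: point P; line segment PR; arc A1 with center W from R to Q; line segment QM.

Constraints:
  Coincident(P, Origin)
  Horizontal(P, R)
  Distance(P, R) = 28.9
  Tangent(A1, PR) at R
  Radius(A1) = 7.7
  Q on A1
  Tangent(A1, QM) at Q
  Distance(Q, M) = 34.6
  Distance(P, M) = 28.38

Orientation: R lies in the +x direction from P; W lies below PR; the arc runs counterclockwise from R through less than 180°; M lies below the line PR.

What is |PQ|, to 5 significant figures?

23.299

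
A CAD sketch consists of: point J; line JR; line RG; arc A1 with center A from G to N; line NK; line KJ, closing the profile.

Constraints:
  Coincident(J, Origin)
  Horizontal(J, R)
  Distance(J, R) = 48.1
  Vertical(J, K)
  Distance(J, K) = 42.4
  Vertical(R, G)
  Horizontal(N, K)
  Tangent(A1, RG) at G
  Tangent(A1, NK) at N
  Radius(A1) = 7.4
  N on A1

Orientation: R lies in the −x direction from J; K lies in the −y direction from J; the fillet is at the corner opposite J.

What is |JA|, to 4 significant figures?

53.68

J is at the origin; JR is horizontal with |JR| = 48.1 and R on the −x side, so R = (-48.10, 0.000). J and K share the same x with |JK| = 42.4 and K on the −y side, so K = (0.000, -42.40). The virtual corner opposite J is at (-48.10, -42.40). A1 meets RG tangentially, so AG is at right angles to RG and tangency of A1 to NK means the radius AN is perpendicular to NK, with radius 7.4, so the center A sits 7.4 in from both sides at A = (-40.70, -35.00). Then |JA| = |A − J| = 53.68.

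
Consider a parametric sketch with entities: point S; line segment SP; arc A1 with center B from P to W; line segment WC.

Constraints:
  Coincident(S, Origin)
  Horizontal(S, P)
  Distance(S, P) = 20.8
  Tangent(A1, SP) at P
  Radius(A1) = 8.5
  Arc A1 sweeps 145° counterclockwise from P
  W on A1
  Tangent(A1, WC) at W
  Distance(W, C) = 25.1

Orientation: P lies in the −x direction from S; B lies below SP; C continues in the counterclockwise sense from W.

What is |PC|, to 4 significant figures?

33.73

S is at the origin; S and P share the same y with |SP| = 20.8 and P on the −x side, so P = (-20.80, 0.000). Since A1 is tangent to SP there, BP ⟂ SP, so B = P + (0, -8.5) = (-20.80, -8.500). On A1, P sits at bearing 90° from B; a 145° counterclockwise sweep puts W at bearing 235°, so W = B + 8.5·(cos 235°, sin 235°) = (-25.68, -15.46). Since A1 is tangent to WC there, BW ⟂ WC, so WC runs along (−sin 235°, cos 235°); with |WC| = 25.1, C = (-5.115, -29.86). Then |PC| = |C − P| = 33.73.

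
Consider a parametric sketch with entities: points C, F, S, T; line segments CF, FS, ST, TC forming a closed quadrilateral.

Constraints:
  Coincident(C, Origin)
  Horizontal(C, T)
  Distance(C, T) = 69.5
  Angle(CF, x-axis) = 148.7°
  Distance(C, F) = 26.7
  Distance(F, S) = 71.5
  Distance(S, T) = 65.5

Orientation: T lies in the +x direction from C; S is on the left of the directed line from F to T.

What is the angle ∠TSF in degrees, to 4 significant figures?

85.79°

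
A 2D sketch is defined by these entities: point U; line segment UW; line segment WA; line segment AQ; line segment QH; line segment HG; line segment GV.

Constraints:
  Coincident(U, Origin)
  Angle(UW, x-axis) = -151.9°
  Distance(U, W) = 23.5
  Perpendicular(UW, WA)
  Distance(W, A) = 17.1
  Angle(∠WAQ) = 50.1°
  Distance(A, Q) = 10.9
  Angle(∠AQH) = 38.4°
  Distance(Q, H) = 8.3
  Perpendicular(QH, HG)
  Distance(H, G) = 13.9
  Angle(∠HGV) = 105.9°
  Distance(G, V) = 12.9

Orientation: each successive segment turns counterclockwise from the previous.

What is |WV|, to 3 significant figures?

30.3

U is at the origin; UW runs at -151.9° with length 23.5, so W = (-20.7, -11.1). The perpendicularity gives WA at right angles to UW, so WA runs at -61.9°; with |WA| = 17.1, A = (-12.7, -26.2). ∠WAQ = 50.1° gives AQ at 68.0° from the x-axis; with |AQ| = 10.9, Q = (-8.59, -16.0). ∠AQH = 38.4° gives QH at -150° from the x-axis; with |QH| = 8.3, H = (-15.8, -20.1). The perpendicularity gives HG at right angles to QH, so HG runs at -60.4°; with |HG| = 13.9, G = (-8.94, -32.2). ∠HGV = 105.9° gives GV at 13.7° from the x-axis; with |GV| = 12.9, V = (3.59, -29.2). Then |WV| = |V − W| = 30.3.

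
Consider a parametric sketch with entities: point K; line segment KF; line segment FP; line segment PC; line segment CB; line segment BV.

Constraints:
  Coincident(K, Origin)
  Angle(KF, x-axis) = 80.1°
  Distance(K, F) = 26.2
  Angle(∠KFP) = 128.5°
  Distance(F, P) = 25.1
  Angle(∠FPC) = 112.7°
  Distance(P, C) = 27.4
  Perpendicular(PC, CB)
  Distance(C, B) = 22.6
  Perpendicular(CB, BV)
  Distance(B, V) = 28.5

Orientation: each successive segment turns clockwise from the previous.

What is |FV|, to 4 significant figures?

8.604

PC is perpendicular to CB, so CB runs at -128.7°; with |CB| = 22.6, B = (33.80, 3.056). The perpendicularity gives BV at right angles to CB, so BV runs at 141.3°; with |BV| = 28.5, V = (11.55, 20.88). Then |FV| = |V − F| = 8.604.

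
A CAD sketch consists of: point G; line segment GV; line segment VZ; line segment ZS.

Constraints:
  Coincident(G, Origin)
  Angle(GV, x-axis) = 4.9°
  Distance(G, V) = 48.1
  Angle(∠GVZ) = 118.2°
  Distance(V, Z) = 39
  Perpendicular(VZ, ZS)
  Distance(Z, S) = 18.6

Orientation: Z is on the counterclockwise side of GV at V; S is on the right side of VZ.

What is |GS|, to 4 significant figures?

86.78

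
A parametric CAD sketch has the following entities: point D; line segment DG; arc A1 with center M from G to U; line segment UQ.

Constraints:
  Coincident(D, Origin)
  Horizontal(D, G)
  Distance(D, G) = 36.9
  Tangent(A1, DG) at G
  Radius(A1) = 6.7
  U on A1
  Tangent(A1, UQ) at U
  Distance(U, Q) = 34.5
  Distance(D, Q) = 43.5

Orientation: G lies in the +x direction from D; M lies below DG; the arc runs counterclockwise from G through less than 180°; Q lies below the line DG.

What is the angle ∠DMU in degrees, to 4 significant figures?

5.526°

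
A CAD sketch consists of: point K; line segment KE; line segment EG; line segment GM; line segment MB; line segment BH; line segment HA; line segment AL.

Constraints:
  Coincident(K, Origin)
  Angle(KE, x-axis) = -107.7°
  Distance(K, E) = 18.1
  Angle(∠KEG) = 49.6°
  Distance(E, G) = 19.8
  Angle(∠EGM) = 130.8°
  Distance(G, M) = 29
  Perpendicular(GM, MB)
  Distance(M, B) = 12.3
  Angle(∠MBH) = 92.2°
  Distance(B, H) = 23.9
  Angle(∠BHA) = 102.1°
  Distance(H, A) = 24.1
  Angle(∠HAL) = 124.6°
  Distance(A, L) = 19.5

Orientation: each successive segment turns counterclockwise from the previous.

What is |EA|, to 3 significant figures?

27.9

K is at the origin; KE runs at -107.7° with length 18.1, so E = (-5.50, -17.2). ∠KEG = 49.6° gives EG at 22.7° from the x-axis; with |EG| = 19.8, G = (12.8, -9.60). ∠EGM = 130.8° gives GM at 71.9° from the x-axis; with |GM| = 29.0, M = (21.8, 18.0). The perpendicularity gives MB at right angles to GM, so MB runs at 162°; with |MB| = 12.3, B = (10.1, 21.8). ∠MBH = 92.2° gives BH at -110° from the x-axis; with |BH| = 23.9, H = (1.79, -0.632). ∠BHA = 102.1° gives HA at -32.4° from the x-axis; with |HA| = 24.1, A = (22.1, -13.5). Then |EA| = |A − E| = 27.9.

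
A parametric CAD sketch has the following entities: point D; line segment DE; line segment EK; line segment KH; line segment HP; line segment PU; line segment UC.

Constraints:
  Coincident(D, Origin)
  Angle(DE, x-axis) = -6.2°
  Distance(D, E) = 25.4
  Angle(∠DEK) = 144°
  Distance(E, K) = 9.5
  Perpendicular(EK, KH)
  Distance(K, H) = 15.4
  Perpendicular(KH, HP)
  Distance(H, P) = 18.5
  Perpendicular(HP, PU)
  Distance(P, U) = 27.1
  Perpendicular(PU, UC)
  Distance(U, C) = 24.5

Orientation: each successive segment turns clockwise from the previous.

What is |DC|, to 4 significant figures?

44.82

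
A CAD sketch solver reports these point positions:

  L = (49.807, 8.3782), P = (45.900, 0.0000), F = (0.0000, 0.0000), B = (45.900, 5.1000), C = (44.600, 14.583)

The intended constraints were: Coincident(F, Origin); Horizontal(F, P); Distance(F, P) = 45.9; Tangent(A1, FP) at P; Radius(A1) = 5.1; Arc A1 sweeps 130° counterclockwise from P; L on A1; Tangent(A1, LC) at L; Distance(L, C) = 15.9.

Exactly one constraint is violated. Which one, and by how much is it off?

Distance(L, C) = 15.9 — off by 7.80.

F = (0.00, 0.00) ✓; F.y = 0.00, P.y = 0.00 ✓; |FP| = 45.90 ✓; ∠(BP, PF) = 90.00° ✓; |BP| = 5.100 ✓; bearing(B→L) − bearing(B→P) = 130.0° ✓; |BL| = 5.100 ✓; ∠(BL, LC) = 90.00° ✓; |LC| = 8.100 ✗.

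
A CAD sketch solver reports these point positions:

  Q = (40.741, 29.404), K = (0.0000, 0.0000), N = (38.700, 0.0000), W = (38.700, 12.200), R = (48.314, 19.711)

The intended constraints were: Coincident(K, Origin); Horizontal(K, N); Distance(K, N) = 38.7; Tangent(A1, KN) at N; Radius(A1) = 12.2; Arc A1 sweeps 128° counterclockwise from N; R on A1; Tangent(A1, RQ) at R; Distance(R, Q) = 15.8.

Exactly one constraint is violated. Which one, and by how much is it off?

Distance(R, Q) = 15.8 — off by 3.50.

K = (0.00, 0.00) ✓; K.y = 0.00, N.y = 0.00 ✓; |KN| = 38.70 ✓; ∠(WN, NK) = 90.00° ✓; |WN| = 12.20 ✓; bearing(W→R) − bearing(W→N) = 128.0° ✓; |WR| = 12.20 ✓; ∠(WR, RQ) = 90.00° ✓; |RQ| = 12.30 ✗.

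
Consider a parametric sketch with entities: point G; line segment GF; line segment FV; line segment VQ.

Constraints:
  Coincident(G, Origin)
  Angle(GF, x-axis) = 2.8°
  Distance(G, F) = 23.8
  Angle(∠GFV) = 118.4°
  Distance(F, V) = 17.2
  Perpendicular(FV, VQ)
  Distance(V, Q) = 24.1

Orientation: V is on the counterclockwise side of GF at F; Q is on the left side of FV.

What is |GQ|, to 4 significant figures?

28.69

G is at the origin; GF runs at 2.8° with length 23.8, so F = 23.8·(cos 2.8°, sin 2.8°) = (23.77, 1.163). ∠GFV = 118.4°, so FV runs at 2.8° + (180° − 118.4°) = 64.40° from the x-axis; with |FV| = 17.2, V = F + 17.2·(cos 64.40°, sin 64.40°) = (31.20, 16.67). FV ⟂ VQ; with |VQ| = 24.1 on the left of FV, Q = V + 24.1·(-0.9018, 0.4321) = (9.469, 27.09). Then |GQ| = |Q − G| = 28.69.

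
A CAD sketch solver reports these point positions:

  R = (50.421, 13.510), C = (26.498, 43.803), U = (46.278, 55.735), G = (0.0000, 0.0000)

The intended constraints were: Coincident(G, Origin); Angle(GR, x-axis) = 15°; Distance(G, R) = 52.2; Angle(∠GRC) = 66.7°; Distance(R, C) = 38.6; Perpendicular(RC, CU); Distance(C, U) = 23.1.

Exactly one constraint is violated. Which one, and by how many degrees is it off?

Perpendicular(RC, CU) — off by 7.20°.

G = (0.00, 0.00) ✓; GR at 15.00° ✓; |GR| = 52.20 ✓; ∠GRC = 66.70° ✓; |RC| = 38.60 ✓; ∠(RC, CU) = 97.20° ✗; |CU| = 23.10 ✓.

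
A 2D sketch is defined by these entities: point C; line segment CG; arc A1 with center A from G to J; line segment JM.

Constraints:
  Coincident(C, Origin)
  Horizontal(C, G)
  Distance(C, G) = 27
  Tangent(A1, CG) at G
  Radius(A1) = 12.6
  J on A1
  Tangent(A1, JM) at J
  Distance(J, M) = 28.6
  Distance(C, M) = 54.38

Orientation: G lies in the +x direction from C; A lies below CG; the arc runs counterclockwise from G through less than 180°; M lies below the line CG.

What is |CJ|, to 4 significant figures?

25.84

C is at the origin; CG is horizontal with |CG| = 27.0 and G on the +x side, so G = (27.00, 0.000). Since A1 is tangent to CG there, AG ⟂ CG, so A = G + (0, -12.6) = (27.00, -12.60). Since AJ ⟂ JM (tangency), |AM| = √(12.6² + 28.6²) = 31.25 regardless of where J sits on A1. So M lies on both circle(C, 54.38) and circle(A, 31.25); the below-CG intersection is M = (32.91, -43.29). J is the foot of the tangent from M: J = (16.64, -19.77).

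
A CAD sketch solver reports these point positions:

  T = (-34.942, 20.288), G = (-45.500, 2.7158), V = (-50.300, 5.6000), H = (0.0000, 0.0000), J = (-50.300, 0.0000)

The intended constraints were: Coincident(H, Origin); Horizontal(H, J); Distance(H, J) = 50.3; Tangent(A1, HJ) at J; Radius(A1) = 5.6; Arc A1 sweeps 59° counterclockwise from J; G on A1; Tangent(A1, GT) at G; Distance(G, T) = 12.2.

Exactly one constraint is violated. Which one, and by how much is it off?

Distance(G, T) = 12.2 — off by 8.30.

H = (0.00, 0.00) ✓; H.y = 0.00, J.y = 0.00 ✓; |HJ| = 50.30 ✓; ∠(VJ, JH) = 90.00° ✓; |VJ| = 5.600 ✓; bearing(V→G) − bearing(V→J) = 59.00° ✓; |VG| = 5.600 ✓; ∠(VG, GT) = 90.00° ✓; |GT| = 20.50 ✗.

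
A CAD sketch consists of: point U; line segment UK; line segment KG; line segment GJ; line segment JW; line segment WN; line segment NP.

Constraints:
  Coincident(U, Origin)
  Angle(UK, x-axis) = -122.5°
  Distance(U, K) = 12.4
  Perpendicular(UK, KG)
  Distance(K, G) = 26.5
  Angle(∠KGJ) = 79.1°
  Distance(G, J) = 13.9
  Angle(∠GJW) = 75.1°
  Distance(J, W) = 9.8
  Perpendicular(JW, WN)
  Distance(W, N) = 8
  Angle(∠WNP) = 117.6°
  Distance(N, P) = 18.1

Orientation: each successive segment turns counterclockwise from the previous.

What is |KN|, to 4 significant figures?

18.66

∠GJW = 75.1° gives JW at 173.3° from the x-axis; with |JW| = 9.8, W = (11.07, -10.63). The perpendicularity gives WN at right angles to JW, so WN runs at -96.70°; with |WN| = 8.0, N = (10.14, -18.57). Then |KN| = |N − K| = 18.66.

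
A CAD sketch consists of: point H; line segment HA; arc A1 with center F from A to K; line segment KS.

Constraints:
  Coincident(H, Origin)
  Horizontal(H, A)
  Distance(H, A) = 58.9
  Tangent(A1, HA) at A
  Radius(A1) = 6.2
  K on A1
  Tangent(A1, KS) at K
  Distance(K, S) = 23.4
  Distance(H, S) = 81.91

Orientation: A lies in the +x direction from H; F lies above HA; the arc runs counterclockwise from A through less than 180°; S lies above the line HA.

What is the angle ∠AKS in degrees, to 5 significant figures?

157.48°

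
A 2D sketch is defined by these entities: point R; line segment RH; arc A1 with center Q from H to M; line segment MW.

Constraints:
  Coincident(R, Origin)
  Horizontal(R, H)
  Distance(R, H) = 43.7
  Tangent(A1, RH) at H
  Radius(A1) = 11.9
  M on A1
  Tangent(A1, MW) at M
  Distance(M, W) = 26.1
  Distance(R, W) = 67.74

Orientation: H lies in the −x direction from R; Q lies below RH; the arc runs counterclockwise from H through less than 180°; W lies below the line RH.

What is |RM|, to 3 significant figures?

56.8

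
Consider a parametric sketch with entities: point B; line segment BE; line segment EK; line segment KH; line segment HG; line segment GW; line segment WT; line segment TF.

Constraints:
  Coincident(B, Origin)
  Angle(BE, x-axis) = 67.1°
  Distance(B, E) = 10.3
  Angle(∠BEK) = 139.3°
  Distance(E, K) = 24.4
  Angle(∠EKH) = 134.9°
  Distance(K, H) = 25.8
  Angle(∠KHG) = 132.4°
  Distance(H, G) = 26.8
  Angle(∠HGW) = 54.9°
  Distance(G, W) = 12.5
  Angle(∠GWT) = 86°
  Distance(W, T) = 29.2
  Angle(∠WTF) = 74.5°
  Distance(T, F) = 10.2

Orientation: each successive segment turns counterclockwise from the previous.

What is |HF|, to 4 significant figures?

15.05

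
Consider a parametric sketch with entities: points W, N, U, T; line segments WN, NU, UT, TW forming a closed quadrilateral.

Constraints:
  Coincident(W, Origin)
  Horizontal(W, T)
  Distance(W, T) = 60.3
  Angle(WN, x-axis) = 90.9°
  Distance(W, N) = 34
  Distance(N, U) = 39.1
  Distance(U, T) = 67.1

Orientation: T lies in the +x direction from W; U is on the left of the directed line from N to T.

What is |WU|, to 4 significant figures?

66.20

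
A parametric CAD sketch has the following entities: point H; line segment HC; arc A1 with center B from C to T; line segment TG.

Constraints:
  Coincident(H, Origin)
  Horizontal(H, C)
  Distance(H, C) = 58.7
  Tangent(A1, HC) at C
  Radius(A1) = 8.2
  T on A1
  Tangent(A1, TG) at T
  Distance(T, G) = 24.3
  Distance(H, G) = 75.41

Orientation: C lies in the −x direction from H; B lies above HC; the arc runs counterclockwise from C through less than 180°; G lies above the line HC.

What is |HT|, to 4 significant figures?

54.19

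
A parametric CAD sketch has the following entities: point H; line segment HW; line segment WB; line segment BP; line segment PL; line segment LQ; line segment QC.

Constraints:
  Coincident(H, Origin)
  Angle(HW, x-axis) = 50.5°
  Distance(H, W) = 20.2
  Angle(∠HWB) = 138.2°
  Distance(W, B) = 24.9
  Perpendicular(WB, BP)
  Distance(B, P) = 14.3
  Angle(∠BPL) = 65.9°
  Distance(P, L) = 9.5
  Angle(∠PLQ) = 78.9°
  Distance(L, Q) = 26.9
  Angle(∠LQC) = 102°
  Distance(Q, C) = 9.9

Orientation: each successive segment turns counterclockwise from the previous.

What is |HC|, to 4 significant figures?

59.75

H is at the origin; HW runs at 50.5° with length 20.2, so W = (12.85, 15.59). ∠HWB = 138.2° gives WB at 92.30° from the x-axis; with |WB| = 24.9, B = (11.85, 40.47). WB ⟂ BP, so BP runs at -177.7°; with |BP| = 14.3, P = (-2.439, 39.89). ∠BPL = 65.9° gives PL at -63.60° from the x-axis; with |PL| = 9.5, L = (1.785, 31.38). ∠PLQ = 78.9° gives LQ at 37.50° from the x-axis; with |LQ| = 26.9, Q = (23.13, 47.76). ∠LQC = 102.0° gives QC at 115.5° from the x-axis; with |QC| = 9.9, C = (18.86, 56.69). Then |HC| = |C − H| = 59.75.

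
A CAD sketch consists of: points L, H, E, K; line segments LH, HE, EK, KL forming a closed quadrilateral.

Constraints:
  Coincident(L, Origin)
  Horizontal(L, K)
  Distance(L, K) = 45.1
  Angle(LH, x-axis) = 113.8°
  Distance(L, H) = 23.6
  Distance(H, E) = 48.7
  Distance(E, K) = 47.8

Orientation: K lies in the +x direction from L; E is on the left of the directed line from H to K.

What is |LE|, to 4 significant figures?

56.45

Checks: |HE| = 48.70 ✓; |EK| = 47.80 ✓.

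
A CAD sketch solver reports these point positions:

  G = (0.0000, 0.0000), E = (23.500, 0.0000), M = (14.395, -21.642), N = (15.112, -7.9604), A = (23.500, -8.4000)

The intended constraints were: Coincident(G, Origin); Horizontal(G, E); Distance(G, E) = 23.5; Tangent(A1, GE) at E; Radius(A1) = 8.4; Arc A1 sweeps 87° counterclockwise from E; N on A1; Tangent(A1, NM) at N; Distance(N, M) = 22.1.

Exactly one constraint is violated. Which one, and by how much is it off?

Distance(N, M) = 22.1 — off by 8.40.

G = (0.00, 0.00) ✓; G.y = 0.00, E.y = 0.00 ✓; |GE| = 23.50 ✓; ∠(AE, EG) = 90.00° ✓; |AE| = 8.400 ✓; bearing(A→N) − bearing(A→E) = 87.00° ✓; |AN| = 8.400 ✓; ∠(AN, NM) = 90.00° ✓; |NM| = 13.70 ✗.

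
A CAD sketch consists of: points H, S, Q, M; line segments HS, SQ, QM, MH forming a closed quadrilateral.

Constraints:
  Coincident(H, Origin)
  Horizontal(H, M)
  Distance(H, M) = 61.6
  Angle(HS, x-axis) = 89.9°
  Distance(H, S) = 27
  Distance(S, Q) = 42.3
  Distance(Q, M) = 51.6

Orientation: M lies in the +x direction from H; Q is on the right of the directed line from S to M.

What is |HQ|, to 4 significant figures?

18.05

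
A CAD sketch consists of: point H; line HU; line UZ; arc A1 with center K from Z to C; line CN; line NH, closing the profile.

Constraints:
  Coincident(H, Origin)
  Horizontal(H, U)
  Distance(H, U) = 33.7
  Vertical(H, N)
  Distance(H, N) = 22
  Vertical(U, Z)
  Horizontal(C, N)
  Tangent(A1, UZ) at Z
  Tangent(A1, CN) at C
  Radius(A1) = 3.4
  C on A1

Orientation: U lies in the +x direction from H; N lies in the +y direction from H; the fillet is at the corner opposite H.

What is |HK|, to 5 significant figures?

35.553

HN is vertical with |HN| = 22.0 and N on the +y side, so N = (0.0000, 22.000). The virtual corner opposite H is at (33.700, 22.000). The tangent condition forces KZ to be normal to UZ and tangency of A1 to CN means the radius KC is perpendicular to CN, with radius 3.4, so the center K sits 3.4 in from both sides at K = (30.300, 18.600). Then |HK| = |K − H| = 35.553.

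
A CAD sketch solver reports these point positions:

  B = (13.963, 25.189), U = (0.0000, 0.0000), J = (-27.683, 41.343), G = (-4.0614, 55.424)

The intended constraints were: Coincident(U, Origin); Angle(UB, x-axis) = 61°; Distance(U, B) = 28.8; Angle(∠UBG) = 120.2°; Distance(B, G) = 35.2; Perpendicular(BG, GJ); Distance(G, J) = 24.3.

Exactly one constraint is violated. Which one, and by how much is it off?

Distance(G, J) = 24.3 — off by 3.20.

U = (0.00, 0.00) ✓; UB at 61.00° ✓; |UB| = 28.80 ✓; ∠UBG = 120.2° ✓; |BG| = 35.20 ✓; ∠(BG, GJ) = 90.00° ✓; |GJ| = 27.50 ✗.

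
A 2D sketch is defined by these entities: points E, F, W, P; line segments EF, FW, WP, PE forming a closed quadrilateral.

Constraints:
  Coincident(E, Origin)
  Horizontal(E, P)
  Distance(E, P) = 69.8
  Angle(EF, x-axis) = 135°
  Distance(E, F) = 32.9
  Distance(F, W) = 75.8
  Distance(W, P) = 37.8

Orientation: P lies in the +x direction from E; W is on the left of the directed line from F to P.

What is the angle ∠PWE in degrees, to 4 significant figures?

85.63°

Checks: |FW| = 75.80 ✓; |WP| = 37.80 ✓.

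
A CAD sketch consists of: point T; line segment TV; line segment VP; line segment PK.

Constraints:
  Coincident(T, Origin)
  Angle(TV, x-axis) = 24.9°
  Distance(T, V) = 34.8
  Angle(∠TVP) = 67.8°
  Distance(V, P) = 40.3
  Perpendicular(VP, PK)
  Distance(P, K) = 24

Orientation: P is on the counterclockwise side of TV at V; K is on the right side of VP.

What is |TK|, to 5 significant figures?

62.433

∠TVP = 67.8°, so VP runs at 24.9° + (180° − 67.8°) = 137.10° from the x-axis; with |VP| = 40.3, P = V + 40.3·(cos 137.10°, sin 137.10°) = (2.0437, 42.085). VP is perpendicular to PK; with |PK| = 24.0 on the right of VP, K = P + 24.0·(0.68072, 0.73254) = (18.381, 59.666). Then |TK| = |K − T| = 62.433.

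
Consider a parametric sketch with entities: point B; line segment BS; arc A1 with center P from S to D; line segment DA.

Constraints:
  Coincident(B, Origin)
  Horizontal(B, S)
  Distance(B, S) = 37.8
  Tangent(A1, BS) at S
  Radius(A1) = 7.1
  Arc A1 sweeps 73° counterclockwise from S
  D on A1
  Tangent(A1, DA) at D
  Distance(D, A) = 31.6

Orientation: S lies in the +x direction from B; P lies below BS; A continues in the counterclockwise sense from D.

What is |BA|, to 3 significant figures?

41.4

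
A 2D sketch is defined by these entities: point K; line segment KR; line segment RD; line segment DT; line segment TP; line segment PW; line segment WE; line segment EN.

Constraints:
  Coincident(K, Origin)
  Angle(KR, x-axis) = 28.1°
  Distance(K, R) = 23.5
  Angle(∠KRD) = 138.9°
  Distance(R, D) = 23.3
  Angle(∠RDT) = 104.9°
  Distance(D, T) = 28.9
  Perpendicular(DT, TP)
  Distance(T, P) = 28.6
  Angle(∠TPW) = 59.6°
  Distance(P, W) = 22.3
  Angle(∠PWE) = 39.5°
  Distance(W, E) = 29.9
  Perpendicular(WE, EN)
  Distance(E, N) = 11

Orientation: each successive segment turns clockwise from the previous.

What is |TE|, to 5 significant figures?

16.257

K is at the origin; KR runs at 28.1° with length 23.5, so R = (20.730, 11.069). ∠KRD = 138.9° gives RD at -13.000° from the x-axis; with |RD| = 23.3, D = (43.433, 5.8274). ∠RDT = 104.9° gives DT at -88.100° from the x-axis; with |DT| = 28.9, T = (44.391, -23.057). The perpendicularity gives TP at right angles to DT, so TP runs at -178.10°; with |TP| = 28.6, P = (15.807, -24.005). ∠TPW = 59.6° gives PW at 61.500° from the x-axis; with |PW| = 22.3, W = (26.447, -4.4073). ∠PWE = 39.5° gives WE at -79.000° from the x-axis; with |WE| = 29.9, E = (32.153, -33.758). Then |TE| = |E − T| = 16.257.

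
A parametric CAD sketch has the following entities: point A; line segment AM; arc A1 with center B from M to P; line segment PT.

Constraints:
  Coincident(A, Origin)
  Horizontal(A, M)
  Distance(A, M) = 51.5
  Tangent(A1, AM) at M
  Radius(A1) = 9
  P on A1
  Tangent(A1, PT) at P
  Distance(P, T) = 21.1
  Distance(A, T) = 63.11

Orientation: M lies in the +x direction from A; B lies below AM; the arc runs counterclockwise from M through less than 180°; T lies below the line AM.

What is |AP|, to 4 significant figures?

45.83

Checks: ∠(BM, MA) = 90.00° ✓; |BP| = 9.000 ✓; ∠(BP, PT) = 90.00° ✓; |PT| = 21.10 ✓; |AT| = 63.11 ✓.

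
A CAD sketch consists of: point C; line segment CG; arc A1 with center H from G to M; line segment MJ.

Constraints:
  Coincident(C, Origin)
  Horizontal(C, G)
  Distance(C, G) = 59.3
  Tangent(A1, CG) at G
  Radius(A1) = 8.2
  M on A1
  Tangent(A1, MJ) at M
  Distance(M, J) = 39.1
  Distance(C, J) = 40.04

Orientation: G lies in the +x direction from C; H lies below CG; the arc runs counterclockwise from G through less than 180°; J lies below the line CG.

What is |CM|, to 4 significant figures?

53.50

C is at the origin; CG is horizontal with |CG| = 59.3 and G on the +x side, so G = (59.30, 0.000). A1 meets CG tangentially, so HG is at right angles to CG, so H = G + (0, -8.2) = (59.30, -8.200). Since HM ⟂ MJ (tangency), |HJ| = √(8.2² + 39.1²) = 39.95 regardless of where M sits on A1. So J lies on both circle(C, 40.04) and circle(H, 39.95); the below-CG intersection is J = (26.08, -30.39). M is the foot of the tangent from J: M = (53.44, -2.460).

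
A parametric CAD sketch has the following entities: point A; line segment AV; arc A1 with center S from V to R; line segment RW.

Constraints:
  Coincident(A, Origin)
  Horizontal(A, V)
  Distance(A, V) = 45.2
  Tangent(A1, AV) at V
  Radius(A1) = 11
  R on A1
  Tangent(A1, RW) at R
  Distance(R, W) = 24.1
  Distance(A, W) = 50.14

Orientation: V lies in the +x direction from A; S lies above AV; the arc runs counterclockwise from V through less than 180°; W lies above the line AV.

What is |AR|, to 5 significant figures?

56.088

Checks: |SV| = 11.00 ✓; |SR| = 11.00 ✓; ∠(SR, RW) = 90.00° ✓; |RW| = 24.10 ✓; |AW| = 50.14 ✓.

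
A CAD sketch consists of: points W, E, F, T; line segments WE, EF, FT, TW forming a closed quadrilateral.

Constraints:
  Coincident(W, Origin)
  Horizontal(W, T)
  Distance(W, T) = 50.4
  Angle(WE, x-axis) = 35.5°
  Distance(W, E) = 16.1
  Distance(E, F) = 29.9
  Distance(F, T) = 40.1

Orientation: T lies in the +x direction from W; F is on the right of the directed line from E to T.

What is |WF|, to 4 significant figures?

25.87

Checks: |EF| = 29.90 ✓; |FT| = 40.10 ✓.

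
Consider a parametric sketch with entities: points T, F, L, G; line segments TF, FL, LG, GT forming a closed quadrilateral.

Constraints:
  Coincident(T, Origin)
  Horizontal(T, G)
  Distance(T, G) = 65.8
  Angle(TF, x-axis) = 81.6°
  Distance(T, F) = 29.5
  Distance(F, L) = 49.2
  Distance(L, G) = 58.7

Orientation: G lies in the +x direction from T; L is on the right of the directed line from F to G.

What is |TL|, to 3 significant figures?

22.3

Checks: |FL| = 49.20 ✓; |LG| = 58.70 ✓.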